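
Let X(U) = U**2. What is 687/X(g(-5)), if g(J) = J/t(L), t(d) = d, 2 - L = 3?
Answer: 687/25 ≈ 27.480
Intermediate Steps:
L = -1 (L = 2 - 1*3 = 2 - 3 = -1)
g(J) = -J (g(J) = J/(-1) = J*(-1) = -J)
687/X(g(-5)) = 687/((-1*(-5))**2) = 687/(5**2) = 687/25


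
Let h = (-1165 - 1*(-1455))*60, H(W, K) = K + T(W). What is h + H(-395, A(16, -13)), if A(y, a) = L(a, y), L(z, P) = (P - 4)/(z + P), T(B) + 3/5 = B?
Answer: 85042/5 ≈ 17008.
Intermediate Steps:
T(B) = -⅗ + B
L(z, P) = (-4 + P)/(P + z)
A(y, a) = (-4 + y)/(a + y) (A(y, a) = (-4 + y)/(y + a) = (-4 + y)/(a + y))
H(W, K) = -⅗ + K + W (H(W, K) = K + (-⅗ + W) = -⅗ + K + W)
h = 17400 (h = (-1165 + 1455)*60 = 290*60 = 17400)
h + H(-395, A(16, -13)) = 17400 + (-⅗ + (-4 + 16)/(-13 + 16) - 395) = 17400 + (-⅗ + 12/3 - 395) = 17400 + (-⅗ + (⅓)*12 - 395) = 17400 + (-⅗ + 4 - 395) = 17400 - 1958/5 = 85042/5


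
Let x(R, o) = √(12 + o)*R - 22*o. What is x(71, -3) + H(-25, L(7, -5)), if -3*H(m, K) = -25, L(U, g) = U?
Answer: 862/3 ≈ 287.33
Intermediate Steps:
x(R, o) = -22*o + R*√(12 + o) (x(R, o) = R*√(12 + o) - 22*o = -22*o + R*√(12 + o))
H(m, K) = 25/3 (H(m, K) = -⅓*(-25) = 25/3)
x(71, -3) + H(-25, L(7, -5)) = (-22*(-3) + 71*√(12 - 3)) + 25/3 = (66 + 71*√9) + 25/3 = (66 + 71*3) + 25/3 = (66 + 213) + 25/3 = 279 + 25/3 = 862/3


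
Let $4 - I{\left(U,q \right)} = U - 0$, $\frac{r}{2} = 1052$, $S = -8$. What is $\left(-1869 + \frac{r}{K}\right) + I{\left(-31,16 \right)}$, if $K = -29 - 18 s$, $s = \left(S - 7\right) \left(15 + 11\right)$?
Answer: $- \frac{12819390}{6991} \approx -1833.7$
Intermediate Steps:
$r = 2104$ ($r = 2 \cdot 1052 = 2104$)
$s = -390$ ($s = \left(-8 - 7\right) \left(15 + 11\right) = \left(-15\right) 26 = -390$)
$K = 6991$ ($K = -29 - -7020 = -29 + 7020 = 6991$)
$I{\left(U,q \right)} = 4 - U$ ($I{\left(U,q \right)} = 4 - \left(U - 0\right) = 4 - \left(U + 0\right) = 4 - U$)
$\left(-1869 + \frac{r}{K}\right) + I{\left(-31,16 \right)} = \left(-1869 + \frac{2104}{6991}\right) + \left(4 - -31\right) = \left(-1869 + 2104 \cdot \frac{1}{6991}\right) + \left(4 + 31\right) = \left(-1869 + \frac{2104}{6991}\right) + 35 = - \frac{13064075}{6991} + 35 = - \frac{12819390}{6991}$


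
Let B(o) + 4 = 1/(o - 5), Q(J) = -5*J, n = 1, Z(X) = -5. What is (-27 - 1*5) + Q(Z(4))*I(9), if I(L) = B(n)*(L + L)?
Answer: -3889/2 ≈ -1944.5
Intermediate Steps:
B(o) = -4 + 1/(-5 + o) (B(o) = -4 + 1/(o - 5) = -4 + 1/(-5 + o))
I(L) = -17*L/2 (I(L) = ((21 - 4*1)/(-5 + 1))*(L + L) = ((21 - 4)/(-4))*(2*L) = (-¼*17)*(2*L) = -17*L/2)
(-27 - 1*5) + Q(Z(4))*I(9) = (-27 - 1*5) + (-5*(-5))*(-17/2*9) = (-27 - 5) + 25*(-153/2) = -32 - 3825/2 = -3889/2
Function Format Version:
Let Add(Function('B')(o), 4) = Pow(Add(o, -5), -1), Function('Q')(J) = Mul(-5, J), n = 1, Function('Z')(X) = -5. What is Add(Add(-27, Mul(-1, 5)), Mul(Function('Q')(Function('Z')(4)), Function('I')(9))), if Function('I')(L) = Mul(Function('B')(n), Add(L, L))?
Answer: Rational(-3889, 2) ≈ -1944.5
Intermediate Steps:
Function('B')(o) = Add(-4, Pow(Add(-5, o), -1)) (Function('B')(o) = Add(-4, Pow(Add(o, -5), -1)) = Add(-4, Pow(Add(-5, o), -1)))
Function('I')(L) = Mul(Rational(-17, 2), L) (Function('I')(L) = Mul(Mul(Pow(Add(-5, 1), -1), Add(21, Mul(-4, 1))), Add(L, L)) = Mul(Mul(Pow(-4, -1), Add(21, -4)), Mul(2, L)) = Mul(Mul(Rational(-1, 4), 17), Mul(2, L)) = Mul(Rational(-17, 4), Mul(2, L)) = Mul(Rational(-17, 2), L))
Add(Add(-27, Mul(-1, 5)), Mul(Function('Q')(Function('Z')(4)), Function('I')(9))) = Add(Add(-27, Mul(-1, 5)), Mul(Mul(-5, -5), Mul(Rational(-17, 2), 9))) = Add(Add(-27, -5), Mul(25, Rational(-153, 2))) = Add(-32, Rational(-3825, 2)) = Rational(-3889, 2)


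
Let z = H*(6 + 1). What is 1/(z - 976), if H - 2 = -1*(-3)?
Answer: -1/941 ≈ -0.0010627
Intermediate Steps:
H = 5 (H = 2 - 1*(-3) = 2 + 3 = 5)
z = 35 (z = 5*(6 + 1) = 5*7 = 35)
1/(z - 976) = 1/(35 - 976) = 1/(-941) = -1/941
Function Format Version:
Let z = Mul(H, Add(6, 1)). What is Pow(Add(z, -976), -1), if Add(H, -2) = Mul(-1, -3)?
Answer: Rational(-1, 941) ≈ -0.0010627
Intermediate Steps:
H = 5 (H = Add(2, Mul(-1, -3)) = Add(2, 3) = 5)
z = 35 (z = Mul(5, Add(6, 1)) = Mul(5, 7) = 35)
Pow(Add(z, -976), -1) = Pow(Add(35, -976), -1) = Pow(-941, -1) = Rational(-1, 941)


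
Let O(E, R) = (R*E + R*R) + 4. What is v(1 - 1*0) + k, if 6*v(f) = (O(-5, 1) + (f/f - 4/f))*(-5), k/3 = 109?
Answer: 659/2 ≈ 329.50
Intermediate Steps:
O(E, R) = 4 + R² + E*R (O(E, R) = (E*R + R²) + 4 = (R² + E*R) + 4 = 4 + R² + E*R)
k = 327 (k = 3*109 = 327)
v(f) = -⅚ + 10/(3*f) (v(f) = (((4 + 1² - 5*1) + (f/f - 4/f))*(-5))/6 = (((4 + 1 - 5) + (1 - 4/f))*(-5))/6 = ((0 + (1 - 4/f))*(-5))/6 = ((1 - 4/f)*(-5))/6 = (-5 + 20/f)/6 = -⅚ + 10/(3*f))
v(1 - 1*0) + k = 5*(4 - (1 - 1*0))/(6*(1 - 1*0)) + 327 = 5*(4 - (1 + 0))/(6*(1 + 0)) + 327 = (⅚)*(4 - 1*1)/1 + 327 = (⅚)*1*(4 - 1) + 327 = (⅚)*1*3 + 327 = 5/2 + 327 = 659/2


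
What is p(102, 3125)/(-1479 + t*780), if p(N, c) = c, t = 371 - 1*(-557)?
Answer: 3125/722361 ≈ 0.0043261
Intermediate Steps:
t = 928 (t = 371 + 557 = 928)
p(102, 3125)/(-1479 + t*780) = 3125/(-1479 + 928*780) = 3125/(-1479 + 723840) = 3125/722361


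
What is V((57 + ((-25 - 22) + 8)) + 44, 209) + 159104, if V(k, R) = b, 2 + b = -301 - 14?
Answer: 158787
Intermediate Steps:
b = -317 (b = -2 + (-301 - 14) = -2 - 315 = -317)
V(k, R) = -317
V((57 + ((-25 - 22) + 8)) + 44, 209) + 159104 = -317 + 159104 = 158787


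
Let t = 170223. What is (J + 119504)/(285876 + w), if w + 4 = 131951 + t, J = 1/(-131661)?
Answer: 15734016143/77422724406 ≈ 0.20322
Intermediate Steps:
J = -1/131661 ≈ -7.5953e-6
w = 302170 (w = -4 + (131951 + 170223) = -4 + 302174 = 302170)
(J + 119504)/(285876 + w) = (-1/131661 + 119504)/(285876 + 302170) = (15734016143/131661)/588046 = (15734016143/131661)*(1/588046) = 15734016143/77422724406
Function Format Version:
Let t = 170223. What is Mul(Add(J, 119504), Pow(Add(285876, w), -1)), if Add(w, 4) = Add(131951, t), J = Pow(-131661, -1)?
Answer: Rational(15734016143, 77422724406) ≈ 0.20322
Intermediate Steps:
J = Rational(-1, 131661) ≈ -7.5953e-6
w = 302170 (w = Add(-4, Add(131951, 170223)) = Add(-4, 302174) = 302170)
Mul(Add(J, 119504), Pow(Add(285876, w), -1)) = Mul(Add(Rational(-1, 131661), 119504), Pow(Add(285876, 302170), -1)) = Mul(Rational(15734016143, 131661), Pow(588046, -1)) = Mul(Rational(15734016143, 131661), Rational(1, 588046)) = Rational(15734016143, 77422724406)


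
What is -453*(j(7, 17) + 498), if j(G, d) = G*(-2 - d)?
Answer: -165345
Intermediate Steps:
-453*(j(7, 17) + 498) = -453*(-1*7*(2 + 17) + 498) = -453*(-1*7*19 + 498) = -453*(-133 + 498) = -453*365 = -165345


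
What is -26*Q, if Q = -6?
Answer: 156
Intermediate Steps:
-26*Q = -26*(-6) = 156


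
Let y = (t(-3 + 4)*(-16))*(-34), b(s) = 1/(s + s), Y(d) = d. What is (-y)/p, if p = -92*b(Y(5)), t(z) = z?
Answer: 1360/23 ≈ 59.130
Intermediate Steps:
b(s) = 1/(2*s)
y = 544 (y = ((-3 + 4)*(-16))*(-34) = (1*(-16))*(-34) = -16*(-34) = 544)
p = -46/5 ≈ -9.2000
(-y)/p = (-1*544)/(-46/5) = -544*(-5/46) = 1360/23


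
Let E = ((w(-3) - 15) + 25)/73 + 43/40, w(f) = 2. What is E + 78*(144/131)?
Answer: 33271529/382520 ≈ 86.980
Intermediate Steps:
E = 3619/2920 (E = ((2 - 15) + 25)/73 + 43/40 = (-13 + 25)*(1/73) + 43*(1/40) = 12*(1/73) + 43/40 = 12/73 + 43/40 = 3619/2920 ≈ 1.2394)
E + 78*(144/131) = 3619/2920 + 78*(144/131) = 3619/2920 + 11232/131 = 33271529/382520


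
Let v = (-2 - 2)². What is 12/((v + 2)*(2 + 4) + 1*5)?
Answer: 12/113 ≈ 0.10619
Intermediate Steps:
v = 16 (v = (-4)² = 16)
12/((v + 2)*(2 + 4) + 1*5) = 12/((16 + 2)*(2 + 4) + 1*5) = 12/(18*6 + 5) = 12/(108 + 5) = 12/113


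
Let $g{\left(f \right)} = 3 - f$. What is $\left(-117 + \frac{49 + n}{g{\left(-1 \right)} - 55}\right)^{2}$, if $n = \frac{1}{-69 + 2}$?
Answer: $\frac{18051803449}{1297321} \approx 13915.0$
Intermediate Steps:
$n = - \frac{1}{67}$ ($n = \frac{1}{-67} = - \frac{1}{67} \approx -0.014925$)
$\left(-117 + \frac{49 + n}{g{\left(-1 \right)} - 55}\right)^{2} = \left(-117 + \frac{49 - \frac{1}{67}}{\left(3 - -1\right) - 55}\right)^{2} = \left(-117 + \frac{3282}{67 \left(\left(3 + 1\right) - 55\right)}\right)^{2} = \left(-117 + \frac{3282}{67 \left(4 - 55\right)}\right)^{2} = \left(-117 + \frac{3282}{67 \left(-51\right)}\right)^{2} = \left(-117 + \frac{3282}{67} \left(- \frac{1}{51}\right)\right)^{2} = \left(-117 - \frac{1094}{1139}\right)^{2} = \left(- \frac{134357}{1139}\right)^{2} = \frac{18051803449}{1297321}$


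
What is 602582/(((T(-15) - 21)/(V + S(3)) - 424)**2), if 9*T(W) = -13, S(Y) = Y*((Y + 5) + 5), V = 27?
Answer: 53153155638/15883308841 ≈ 3.3465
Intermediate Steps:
S(Y) = Y*(10 + Y) (S(Y) = Y*((5 + Y) + 5) = Y*(10 + Y))
T(W) = -13/9 (T(W) = (1/9)*(-13) = -13/9)
602582/(((T(-15) - 21)/(V + S(3)) - 424)**2) = 602582/(((-13/9 - 21)/(27 + 3*(10 + 3)) - 424)**2) = 602582/((-202/(9*(27 + 3*13)) - 424)**2) = 602582/((-202/(9*(27 + 39)) - 424)**2) = 602582/((-202/9/66 - 424)**2) = 602582/((-202/9*1/66 - 424)**2) = 602582/((-101/297 - 424)**2) = 602582/((-126029/297)**2) = 602582/(15883308841/88209) = 602582*(88209/15883308841) = 53153155638/15883308841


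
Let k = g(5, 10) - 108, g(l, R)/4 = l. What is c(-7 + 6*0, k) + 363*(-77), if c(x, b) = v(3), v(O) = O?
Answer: -27948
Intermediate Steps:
g(l, R) = 4*l
k = -88 (k = 4*5 - 108 = 20 - 108 = -88)
c(x, b) = 3
c(-7 + 6*0, k) + 363*(-77) = 3 + 363*(-77) = 3 - 27951 = -27948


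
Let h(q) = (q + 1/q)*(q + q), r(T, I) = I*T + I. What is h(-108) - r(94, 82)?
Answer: 15540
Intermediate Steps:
r(T, I) = I + I*T
h(q) = 2*q*(q + 1/q) (h(q) = (q + 1/q)*(2*q) = 2*q*(q + 1/q))
h(-108) - r(94, 82) = (2 + 2*(-108)**2) - 82*(1 + 94) = (2 + 2*11664) - 82*95 = (2 + 23328) - 1*7790 = 23330 - 7790 = 15540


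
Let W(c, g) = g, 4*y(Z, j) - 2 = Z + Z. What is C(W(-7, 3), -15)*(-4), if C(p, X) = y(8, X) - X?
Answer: -78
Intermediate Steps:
y(Z, j) = ½ + Z/2 (y(Z, j) = ½ + (Z + Z)/4 = ½ + (2*Z)/4 = ½ + Z/2)
C(p, X) = 9/2 - X (C(p, X) = (½ + (½)*8) - X = (½ + 4) - X = 9/2 - X)
C(W(-7, 3), -15)*(-4) = (9/2 - 1*(-15))*(-4) = (9/2 + 15)*(-4) = (39/2)*(-4) = -78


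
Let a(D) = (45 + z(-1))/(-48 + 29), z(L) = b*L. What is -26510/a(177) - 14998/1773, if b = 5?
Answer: 89244245/7092 ≈ 12584.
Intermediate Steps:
z(L) = 5*L
a(D) = -40/19 (a(D) = (45 + 5*(-1))/(-48 + 29) = (45 - 5)/(-19) = 40*(-1/19) = -40/19)
-26510/a(177) - 14998/1773 = -26510/(-40/19) - 14998/1773 = -26510*(-19/40) - 14998*1/1773 = 50369/4 - 14998/1773 = 89244245/7092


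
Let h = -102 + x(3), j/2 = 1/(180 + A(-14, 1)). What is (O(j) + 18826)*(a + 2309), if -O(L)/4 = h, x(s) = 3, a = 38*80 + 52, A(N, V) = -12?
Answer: 103818022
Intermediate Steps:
a = 3092 (a = 3040 + 52 = 3092)
j = 1/84 (j = 2/(180 - 12) = 2/168 = 2*(1/168) = 1/84 ≈ 0.011905)
h = -99 (h = -102 + 3 = -99)
O(L) = 396 (O(L) = -4*(-99) = 396)
(O(j) + 18826)*(a + 2309) = (396 + 18826)*(3092 + 2309) = 19222*5401 = 103818022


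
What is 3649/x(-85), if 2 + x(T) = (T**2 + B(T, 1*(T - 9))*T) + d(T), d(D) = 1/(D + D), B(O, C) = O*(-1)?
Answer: -620330/341 ≈ -1819.2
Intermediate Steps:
B(O, C) = -O
d(D) = 1/(2*D)
x(T) = -2 + 1/(2*T) (x(T) = -2 + ((T**2 + (-T)*T) + 1/(2*T)) = -2 + ((T**2 - T**2) + 1/(2*T)) = -2 + (0 + 1/(2*T)) = -2 + 1/(2*T))
3649/x(-85) = 3649/(-2 + (1/2)/(-85)) = 3649/(-2 + (1/2)*(-1/85)) = 3649/(-2 - 1/170) = 3649/(-341/170) = 3649*(-170/341) = -620330/341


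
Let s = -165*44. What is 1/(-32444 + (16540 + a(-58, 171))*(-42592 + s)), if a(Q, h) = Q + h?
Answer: -1/830217800 ≈ -1.2045e-9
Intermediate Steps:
s = -7260
1/(-32444 + (16540 + a(-58, 171))*(-42592 + s)) = 1/(-32444 + (16540 + (-58 + 171))*(-42592 - 7260)) = 1/(-32444 + (16540 + 113)*(-49852)) = 1/(-32444 + 16653*(-49852)) = 1/(-32444 - 830185356) = 1/(-830217800) = -1/830217800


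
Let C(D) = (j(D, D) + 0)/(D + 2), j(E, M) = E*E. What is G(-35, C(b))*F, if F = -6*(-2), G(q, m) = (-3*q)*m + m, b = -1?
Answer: 1272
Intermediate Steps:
j(E, M) = E**2
C(D) = D**2/(2 + D) (C(D) = (D**2 + 0)/(D + 2) = D**2/(2 + D))
G(q, m) = m - 3*m*q (G(q, m) = -3*m*q + m = m - 3*m*q)
F = 12
G(-35, C(b))*F = (((-1)**2/(2 - 1))*(1 - 3*(-35)))*12 = ((1/1)*(1 + 105))*12 = ((1*1)*106)*12 = (1*106)*12 = 106*12 = 1272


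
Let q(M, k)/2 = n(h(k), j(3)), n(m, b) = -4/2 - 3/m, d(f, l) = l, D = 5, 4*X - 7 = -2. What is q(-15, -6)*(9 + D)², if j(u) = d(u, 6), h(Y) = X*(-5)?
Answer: -14896/25 ≈ -595.84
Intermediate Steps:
X = 5/4 (X = 7/4 + (¼)*(-2) = 7/4 - ½ = 5/4 ≈ 1.2500)
h(Y) = -25/4 (h(Y) = (5/4)*(-5) = -25/4)
j(u) = 6
n(m, b) = -2 - 3/m (n(m, b) = -4*½ - 3/m = -2 - 3/m)
q(M, k) = -76/25 (q(M, k) = 2*(-2 - 3/(-25/4)) = 2*(-2 - 3*(-4/25)) = 2*(-2 + 12/25) = 2*(-38/25) = -76/25)
q(-15, -6)*(9 + D)² = -76*(9 + 5)²/25 = -76/25*14² = -76/25*196 = -14896/25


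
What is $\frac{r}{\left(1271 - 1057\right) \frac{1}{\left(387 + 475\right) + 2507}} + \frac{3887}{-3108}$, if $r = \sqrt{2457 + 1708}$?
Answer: $- \frac{3887}{3108} + \frac{23583 \sqrt{85}}{214} \approx 1014.8$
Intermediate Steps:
$r = 7 \sqrt{85}$ ($r = \sqrt{4165} = 7 \sqrt{85} \approx 64.537$)
$\frac{r}{\left(1271 - 1057\right) \frac{1}{\left(387 + 475\right) + 2507}} + \frac{3887}{-3108} = \frac{7 \sqrt{85}}{\left(1271 - 1057\right) \frac{1}{\left(387 + 475\right) + 2507}} + \frac{3887}{-3108} = \frac{7 \sqrt{85}}{214 \frac{1}{862 + 2507}} + 3887 \left(- \frac{1}{3108}\right) = \frac{7 \sqrt{85}}{214 \cdot \frac{1}{3369}} - \frac{3887}{3108} = \frac{7 \sqrt{85}}{\frac{214}{3369}} - \frac{3887}{3108} = 7 \sqrt{85} \cdot \frac{3369}{214} - \frac{3887}{3108} = \frac{23583 \sqrt{85}}{214} - \frac{3887}{3108} = - \frac{3887}{3108} + \frac{23583 \sqrt{85}}{214}$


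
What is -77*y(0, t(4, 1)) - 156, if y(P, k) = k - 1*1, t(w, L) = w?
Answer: -387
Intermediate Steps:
y(P, k) = -1 + k (y(P, k) = k - 1 = -1 + k)
-77*y(0, t(4, 1)) - 156 = -77*(-1 + 4) - 156 = -77*3 - 156 = -231 - 156 = -387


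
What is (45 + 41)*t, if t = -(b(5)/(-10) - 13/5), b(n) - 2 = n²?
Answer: 2279/5 ≈ 455.80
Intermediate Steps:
b(n) = 2 + n²
t = 53/10 (t = -((2 + 5²)/(-10) - 13/5) = -((2 + 25)*(-⅒) - 13*⅕) = -(27*(-⅒) - 13/5) = -(-27/10 - 13/5) = -1*(-53/10) = 53/10 ≈ 5.3000)
(45 + 41)*t = (45 + 41)*(53/10) = 86*(53/10) = 2279/5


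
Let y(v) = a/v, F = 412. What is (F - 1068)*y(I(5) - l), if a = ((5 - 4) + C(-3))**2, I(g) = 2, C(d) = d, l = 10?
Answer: 328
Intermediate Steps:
a = 4 (a = ((5 - 4) - 3)**2 = (1 - 3)**2 = (-2)**2 = 4)
y(v) = 4/v
(F - 1068)*y(I(5) - l) = (412 - 1068)*(4/(2 - 1*10)) = -2624/(2 - 10) = -2624/(-8) = -2624*(-1)/8 = -656*(-1/2) = 328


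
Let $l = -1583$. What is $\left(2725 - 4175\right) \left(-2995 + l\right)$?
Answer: $6638100$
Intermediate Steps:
$\left(2725 - 4175\right) \left(-2995 + l\right) = \left(2725 - 4175\right) \left(-2995 - 1583\right) = \left(-1450\right) \left(-4578\right) = 6638100$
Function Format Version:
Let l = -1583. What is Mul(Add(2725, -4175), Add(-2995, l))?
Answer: 6638100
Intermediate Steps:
Mul(Add(2725, -4175), Add(-2995, l)) = Mul(Add(2725, -4175), Add(-2995, -1583)) = Mul(-1450, -4578) = 6638100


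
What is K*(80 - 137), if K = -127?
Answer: 7239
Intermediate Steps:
K*(80 - 137) = -127*(80 - 137) = -127*(-57) = 7239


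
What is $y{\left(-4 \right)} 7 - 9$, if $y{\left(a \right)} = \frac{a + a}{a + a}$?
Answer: $-2$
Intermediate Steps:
$y{\left(a \right)} = 1$ ($y{\left(a \right)} = \frac{2 a}{2 a} = 2 a \frac{1}{2 a} = 1$)
$y{\left(-4 \right)} 7 - 9 = 1 \cdot 7 - 9 = 7 - 9 = -2$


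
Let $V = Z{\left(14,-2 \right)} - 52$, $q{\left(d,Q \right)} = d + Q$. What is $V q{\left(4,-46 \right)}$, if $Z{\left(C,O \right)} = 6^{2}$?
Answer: $672$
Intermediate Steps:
$Z{\left(C,O \right)} = 36$
$q{\left(d,Q \right)} = Q + d$
$V = -16$ ($V = 36 - 52 = -16$)
$V q{\left(4,-46 \right)} = - 16 \left(-46 + 4\right) = \left(-16\right) \left(-42\right) = 672$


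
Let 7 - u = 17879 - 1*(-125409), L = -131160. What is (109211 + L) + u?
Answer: -165230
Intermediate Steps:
u = -143281 (u = 7 - (17879 - 1*(-125409)) = 7 - (17879 + 125409) = 7 - 1*143288 = 7 - 143288 = -143281)
(109211 + L) + u = (109211 - 131160) - 143281 = -21949 - 143281 = -165230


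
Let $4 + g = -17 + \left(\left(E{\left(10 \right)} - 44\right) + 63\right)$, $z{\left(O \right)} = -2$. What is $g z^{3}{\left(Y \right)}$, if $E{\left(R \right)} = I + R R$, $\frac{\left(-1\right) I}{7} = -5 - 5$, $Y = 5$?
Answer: $-1344$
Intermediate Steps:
$I = 70$ ($I = - 7 \left(-5 - 5\right) = \left(-7\right) \left(-10\right) = 70$)
$E{\left(R \right)} = 70 + R^{2}$ ($E{\left(R \right)} = 70 + R R = 70 + R^{2}$)
$g = 168$ ($g = -4 + \left(-17 + \left(\left(\left(70 + 10^{2}\right) - 44\right) + 63\right)\right) = -4 + \left(-17 + \left(\left(\left(70 + 100\right) - 44\right) + 63\right)\right) = -4 + \left(-17 + \left(\left(170 - 44\right) + 63\right)\right) = -4 + \left(-17 + \left(126 + 63\right)\right) = -4 + \left(-17 + 189\right) = -4 + 172 = 168$)
$g z^{3}{\left(Y \right)} = 168 \left(-2\right)^{3} = 168 \left(-8\right) = -1344$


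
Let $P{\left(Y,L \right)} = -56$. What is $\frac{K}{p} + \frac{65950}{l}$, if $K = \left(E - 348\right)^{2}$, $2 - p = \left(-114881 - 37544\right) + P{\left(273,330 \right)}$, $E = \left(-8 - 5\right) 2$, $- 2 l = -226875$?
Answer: $\frac{2073875008}{1383783225} \approx 1.4987$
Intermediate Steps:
$l = \frac{226875}{2}$ ($l = \left(- \frac{1}{2}\right) \left(-226875\right) = \frac{226875}{2} \approx 1.1344 \cdot 10^{5}$)
$E = -26$ ($E = \left(-13\right) 2 = -26$)
$p = 152483$ ($p = 2 - \left(\left(-114881 - 37544\right) - 56\right) = 2 - \left(-152425 - 56\right) = 2 - -152481 = 2 + 152481 = 152483$)
$K = 139876$ ($K = \left(-26 - 348\right)^{2} = \left(-374\right)^{2} = 139876$)
$\frac{K}{p} + \frac{65950}{l} = \frac{139876}{152483} + \frac{65950}{\frac{226875}{2}} = 139876 \cdot \frac{1}{152483} + 65950 \cdot \frac{2}{226875} = \frac{139876}{152483} + \frac{5276}{9075} = \frac{2073875008}{1383783225}$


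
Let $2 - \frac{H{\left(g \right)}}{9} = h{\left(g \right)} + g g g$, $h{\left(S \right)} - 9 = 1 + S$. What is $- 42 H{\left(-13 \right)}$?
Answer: $-832356$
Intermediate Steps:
$h{\left(S \right)} = 10 + S$ ($h{\left(S \right)} = 9 + \left(1 + S\right) = 10 + S$)
$H{\left(g \right)} = -72 - 9 g - 9 g^{3}$ ($H{\left(g \right)} = 18 - 9 \left(\left(10 + g\right) + g g g\right) = 18 - 9 \left(\left(10 + g\right) + g^{2} g\right) = 18 - 9 \left(\left(10 + g\right) + g^{3}\right) = 18 - 9 \left(10 + g + g^{3}\right) = 18 - \left(90 + 9 g + 9 g^{3}\right) = -72 - 9 g - 9 g^{3}$)
$- 42 H{\left(-13 \right)} = - 42 \left(-72 - -117 - 9 \left(-13\right)^{3}\right) = - 42 \left(-72 + 117 - -19773\right) = - 42 \left(-72 + 117 + 19773\right) = \left(-42\right) 19818 = -832356$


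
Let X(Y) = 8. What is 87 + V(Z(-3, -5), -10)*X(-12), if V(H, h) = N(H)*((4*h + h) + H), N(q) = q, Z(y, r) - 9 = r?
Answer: -1385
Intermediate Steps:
Z(y, r) = 9 + r
V(H, h) = H*(H + 5*h) (V(H, h) = H*((4*h + h) + H) = H*(5*h + H) = H*(H + 5*h))
87 + V(Z(-3, -5), -10)*X(-12) = 87 + ((9 - 5)*((9 - 5) + 5*(-10)))*8 = 87 + (4*(4 - 50))*8 = 87 + (4*(-46))*8 = 87 - 184*8 = 87 - 1472 = -1385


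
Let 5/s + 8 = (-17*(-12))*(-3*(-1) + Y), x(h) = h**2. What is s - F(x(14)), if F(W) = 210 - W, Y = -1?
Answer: -1119/80 ≈ -13.988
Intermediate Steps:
s = 1/80 (s = 5/(-8 + (-17*(-12))*(-3*(-1) - 1)) = 5/(-8 + 204*(3 - 1)) = 5/(-8 + 204*2) = 5/(-8 + 408) = 5/400 = 5*(1/400) = 1/80 ≈ 0.012500)
s - F(x(14)) = 1/80 - (210 - 1*14**2) = 1/80 - (210 - 1*196) = 1/80 - (210 - 196) = 1/80 - 1*14 = 1/80 - 14 = -1119/80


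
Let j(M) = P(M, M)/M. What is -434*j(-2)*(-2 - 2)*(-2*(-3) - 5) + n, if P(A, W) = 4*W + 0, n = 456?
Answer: 7400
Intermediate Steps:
P(A, W) = 4*W
j(M) = 4 (j(M) = (4*M)/M = 4)
-434*j(-2)*(-2 - 2)*(-2*(-3) - 5) + n = -434*4*(-2 - 2)*(-2*(-3) - 5) + 456 = -434*4*(-4)*(6 - 5) + 456 = -(-6944) + 456 = -434*(-16) + 456 = 6944 + 456 = 7400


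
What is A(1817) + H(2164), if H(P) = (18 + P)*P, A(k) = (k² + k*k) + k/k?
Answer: 11324827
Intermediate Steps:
A(k) = 1 + 2*k² (A(k) = (k² + k²) + 1 = 2*k² + 1 = 1 + 2*k²)
H(P) = P*(18 + P)
A(1817) + H(2164) = (1 + 2*1817²) + 2164*(18 + 2164) = (1 + 2*3301489) + 2164*2182 = (1 + 6602978) + 4721848 = 6602979 + 4721848 = 11324827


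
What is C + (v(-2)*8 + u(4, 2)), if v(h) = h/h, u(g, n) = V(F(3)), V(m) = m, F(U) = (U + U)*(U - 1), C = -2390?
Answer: -2370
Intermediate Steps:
F(U) = 2*U*(-1 + U) (F(U) = (2*U)*(-1 + U) = 2*U*(-1 + U))
u(g, n) = 12 (u(g, n) = 2*3*(-1 + 3) = 2*3*2 = 12)
v(h) = 1
C + (v(-2)*8 + u(4, 2)) = -2390 + (1*8 + 12) = -2390 + (8 + 12) = -2390 + 20 = -2370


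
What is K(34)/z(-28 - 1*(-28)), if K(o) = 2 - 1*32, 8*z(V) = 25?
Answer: -48/5 ≈ -9.6000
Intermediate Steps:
z(V) = 25/8 (z(V) = (⅛)*25 = 25/8)
K(o) = -30 (K(o) = 2 - 32 = -30)
K(34)/z(-28 - 1*(-28)) = -30/25/8 = -30*8/25 = -48/5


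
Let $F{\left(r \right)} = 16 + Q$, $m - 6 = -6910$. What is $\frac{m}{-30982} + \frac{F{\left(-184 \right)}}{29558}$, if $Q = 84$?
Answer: $\frac{51791658}{228941489} \approx 0.22622$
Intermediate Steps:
$m = -6904$ ($m = 6 - 6910 = -6904$)
$F{\left(r \right)} = 100$ ($F{\left(r \right)} = 16 + 84 = 100$)
$\frac{m}{-30982} + \frac{F{\left(-184 \right)}}{29558} = - \frac{6904}{-30982} + \frac{100}{29558} = \left(-6904\right) \left(- \frac{1}{30982}\right) + 100 \cdot \frac{1}{29558} = \frac{3452}{15491} + \frac{50}{14779} = \frac{51791658}{228941489}$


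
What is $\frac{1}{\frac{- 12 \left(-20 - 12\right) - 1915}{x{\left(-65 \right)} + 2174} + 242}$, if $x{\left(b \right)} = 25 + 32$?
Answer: $\frac{2231}{538371} \approx 0.004144$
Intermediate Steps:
$x{\left(b \right)} = 57$
$\frac{1}{\frac{- 12 \left(-20 - 12\right) - 1915}{x{\left(-65 \right)} + 2174} + 242} = \frac{1}{\frac{- 12 \left(-20 - 12\right) - 1915}{57 + 2174} + 242} = \frac{1}{\frac{\left(-12\right) \left(-32\right) - 1915}{2231} + 242} = \frac{1}{\left(384 - 1915\right) \frac{1}{2231} + 242} = \frac{1}{\left(-1531\right) \frac{1}{2231} + 242} = \frac{1}{- \frac{1531}{2231} + 242} = \frac{1}{\frac{538371}{2231}} = \frac{2231}{538371}$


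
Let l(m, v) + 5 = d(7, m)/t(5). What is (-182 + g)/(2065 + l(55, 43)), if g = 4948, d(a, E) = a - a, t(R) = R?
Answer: 2383/1030 ≈ 2.3136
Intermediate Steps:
d(a, E) = 0
l(m, v) = -5 (l(m, v) = -5 + 0/5 = -5 + 0*(1/5) = -5 + 0 = -5)
(-182 + g)/(2065 + l(55, 43)) = (-182 + 4948)/(2065 - 5) = 4766/2060 = 4766*(1/2060) = 2383/1030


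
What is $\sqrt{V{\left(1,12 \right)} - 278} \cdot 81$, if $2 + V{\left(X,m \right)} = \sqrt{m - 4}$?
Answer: $81 \sqrt{-280 + 2 \sqrt{2}} \approx 1348.5 i$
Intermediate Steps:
$V{\left(X,m \right)} = -2 + \sqrt{-4 + m}$ ($V{\left(X,m \right)} = -2 + \sqrt{m - 4} = -2 + \sqrt{-4 + m}$)
$\sqrt{V{\left(1,12 \right)} - 278} \cdot 81 = \sqrt{\left(-2 + \sqrt{-4 + 12}\right) - 278} \cdot 81 = \sqrt{\left(-2 + \sqrt{8}\right) - 278} \cdot 81 = \sqrt{\left(-2 + 2 \sqrt{2}\right) - 278} \cdot 81 = \sqrt{-280 + 2 \sqrt{2}} \cdot 81 = 81 \sqrt{-280 + 2 \sqrt{2}}$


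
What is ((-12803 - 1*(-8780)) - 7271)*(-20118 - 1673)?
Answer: 246107554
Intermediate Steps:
((-12803 - 1*(-8780)) - 7271)*(-20118 - 1673) = ((-12803 + 8780) - 7271)*(-21791) = (-4023 - 7271)*(-21791) = -11294*(-21791) = 246107554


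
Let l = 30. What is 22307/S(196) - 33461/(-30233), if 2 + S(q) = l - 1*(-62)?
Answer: 677419021/2720970 ≈ 248.96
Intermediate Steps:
S(q) = 90 (S(q) = -2 + (30 - 1*(-62)) = -2 + (30 + 62) = -2 + 92 = 90)
22307/S(196) - 33461/(-30233) = 22307/90 - 33461/(-30233) = 22307*(1/90) - 33461*(-1/30233) = 22307/90 + 33461/30233 = 677419021/2720970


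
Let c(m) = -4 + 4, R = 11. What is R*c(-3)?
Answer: 0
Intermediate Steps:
c(m) = 0
R*c(-3) = 11*0 = 0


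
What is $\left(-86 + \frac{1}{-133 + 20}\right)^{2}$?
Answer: $\frac{94458961}{12769} \approx 7397.5$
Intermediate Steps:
$\left(-86 + \frac{1}{-133 + 20}\right)^{2} = \left(-86 + \frac{1}{-113}\right)^{2} = \left(-86 - \frac{1}{113}\right)^{2} = \left(- \frac{9719}{113}\right)^{2} = \frac{94458961}{12769}$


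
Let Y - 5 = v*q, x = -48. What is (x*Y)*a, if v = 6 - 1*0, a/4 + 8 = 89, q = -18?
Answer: 1601856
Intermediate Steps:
a = 324 (a = -32 + 4*89 = -32 + 356 = 324)
v = 6 (v = 6 + 0 = 6)
Y = -103 (Y = 5 + 6*(-18) = 5 - 108 = -103)
(x*Y)*a = -48*(-103)*324 = 4944*324 = 1601856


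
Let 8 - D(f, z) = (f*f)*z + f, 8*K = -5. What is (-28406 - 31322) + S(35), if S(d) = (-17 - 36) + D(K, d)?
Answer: -3826307/64 ≈ -59786.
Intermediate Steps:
K = -5/8 (K = (⅛)*(-5) = -5/8 ≈ -0.62500)
D(f, z) = 8 - f - z*f² (D(f, z) = 8 - ((f*f)*z + f) = 8 - (f²*z + f) = 8 - (z*f² + f) = 8 - (f + z*f²) = 8 + (-f - z*f²) = 8 - f - z*f²)
S(d) = -355/8 - 25*d/64 (S(d) = (-17 - 36) + (8 - 1*(-5/8) - d*(-5/8)²) = -53 + (8 + 5/8 - 1*d*25/64) = -53 + (8 + 5/8 - 25*d/64) = -53 + (69/8 - 25*d/64) = -355/8 - 25*d/64)
(-28406 - 31322) + S(35) = (-28406 - 31322) + (-355/8 - 25/64*35) = -59728 + (-355/8 - 875/64) = -59728 - 3715/64 = -3826307/64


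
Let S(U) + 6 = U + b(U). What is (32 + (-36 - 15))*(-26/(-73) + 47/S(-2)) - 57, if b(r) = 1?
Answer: 32604/511 ≈ 63.804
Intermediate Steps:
S(U) = -5 + U (S(U) = -6 + (U + 1) = -6 + (1 + U) = -5 + U)
(32 + (-36 - 15))*(-26/(-73) + 47/S(-2)) - 57 = (32 + (-36 - 15))*(-26/(-73) + 47/(-5 - 2)) - 57 = (32 - 51)*(-26*(-1/73) + 47/(-7)) - 57 = -19*(26/73 + 47*(-⅐)) - 57 = -19*(26/73 - 47/7) - 57 = -19*(-3249/511) - 57 = 61731/511 - 57 = 32604/511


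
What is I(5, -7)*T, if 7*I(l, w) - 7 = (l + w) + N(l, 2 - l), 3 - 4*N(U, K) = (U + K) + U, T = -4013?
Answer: -16052/7 ≈ -2293.1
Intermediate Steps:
N(U, K) = ¾ - U/2 - K/4 (N(U, K) = ¾ - ((U + K) + U)/4 = ¾ - ((K + U) + U)/4 = ¾ - (K + 2*U)/4 = ¾ + (-U/2 - K/4) = ¾ - U/2 - K/4)
I(l, w) = 29/28 + w/7 + 3*l/28 (I(l, w) = 1 + ((l + w) + (¾ - l/2 - (2 - l)/4))/7 = 1 + ((l + w) + (¾ - l/2 + (-½ + l/4)))/7 = 1 + ((l + w) + (¼ - l/4))/7 = 1 + (¼ + w + 3*l/4)/7 = 1 + (1/28 + w/7 + 3*l/28) = 29/28 + w/7 + 3*l/28)
I(5, -7)*T = (29/28 + (⅐)*(-7) + (3/28)*5)*(-4013) = (29/28 - 1 + 15/28)*(-4013) = (4/7)*(-4013) = -16052/7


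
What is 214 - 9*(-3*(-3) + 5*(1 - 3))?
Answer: 223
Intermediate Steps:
214 - 9*(-3*(-3) + 5*(1 - 3)) = 214 - 9*(9 + 5*(-2)) = 214 - 9*(9 - 10) = 214 - 9*(-1) = 214 + 9 = 223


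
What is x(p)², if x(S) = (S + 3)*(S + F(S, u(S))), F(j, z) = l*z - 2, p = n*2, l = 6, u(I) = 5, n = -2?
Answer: 576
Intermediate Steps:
p = -4 (p = -2*2 = -4)
F(j, z) = -2 + 6*z (F(j, z) = 6*z - 2 = -2 + 6*z)
x(S) = (3 + S)*(28 + S) (x(S) = (S + 3)*(S + (-2 + 6*5)) = (3 + S)*(S + (-2 + 30)) = (3 + S)*(S + 28) = (3 + S)*(28 + S))
x(p)² = (84 + (-4)² + 31*(-4))² = (84 + 16 - 124)² = (-24)² = 576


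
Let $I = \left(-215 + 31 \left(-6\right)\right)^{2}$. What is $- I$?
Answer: $-160801$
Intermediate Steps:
$I = 160801$ ($I = \left(-215 - 186\right)^{2} = \left(-401\right)^{2} = 160801$)
$- I = \left(-1\right) 160801 = -160801$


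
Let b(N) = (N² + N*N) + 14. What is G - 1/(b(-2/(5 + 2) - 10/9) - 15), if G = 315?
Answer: 3624516/11519 ≈ 314.66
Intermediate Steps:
b(N) = 14 + 2*N² (b(N) = (N² + N²) + 14 = 2*N² + 14 = 14 + 2*N²)
G - 1/(b(-2/(5 + 2) - 10/9) - 15) = 315 - 1/((14 + 2*(-2/(5 + 2) - 10/9)²) - 15) = 315 - 1/((14 + 2*(-2/7 - 10*⅑)²) - 15) = 315 - 1/((14 + 2*(-2*⅐ - 10/9)²) - 15) = 315 - 1/((14 + 2*(-2/7 - 10/9)²) - 15) = 315 - 1/((14 + 2*(-88/63)²) - 15) = 315 - 1/((14 + 2*(7744/3969)) - 15) = 315 - 1/((14 + 15488/3969) - 15) = 315 - 1/(71054/3969 - 15) = 315 - 1/11519/3969 = 315 - 1*3969/11519 = 315 - 3969/11519 = 3624516/11519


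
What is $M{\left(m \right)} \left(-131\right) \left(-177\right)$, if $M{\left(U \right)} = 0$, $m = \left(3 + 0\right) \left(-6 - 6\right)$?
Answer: $0$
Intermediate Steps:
$m = -36$ ($m = 3 \left(-12\right) = -36$)
$M{\left(m \right)} \left(-131\right) \left(-177\right) = 0 \left(-131\right) \left(-177\right) = 0 \left(-177\right) = 0$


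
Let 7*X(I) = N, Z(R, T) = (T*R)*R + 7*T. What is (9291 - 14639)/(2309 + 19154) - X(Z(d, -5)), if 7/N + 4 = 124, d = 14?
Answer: -663223/2575560 ≈ -0.25751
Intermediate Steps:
Z(R, T) = 7*T + T*R² (Z(R, T) = (R*T)*R + 7*T = T*R² + 7*T = 7*T + T*R²)
N = 7/120 (N = 7/(-4 + 124) = 7/120 ≈ 0.058333)
X(I) = 1/120 (X(I) = (⅐)*(7/120) = 1/120)
(9291 - 14639)/(2309 + 19154) - X(Z(d, -5)) = (9291 - 14639)/(2309 + 19154) - 1*1/120 = -5348/21463 - 1/120 = -663223/2575560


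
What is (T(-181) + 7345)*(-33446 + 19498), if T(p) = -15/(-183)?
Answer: -6249401400/61 ≈ -1.0245e+8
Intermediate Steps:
T(p) = 5/61 (T(p) = -15*(-1/183) = 5/61)
(T(-181) + 7345)*(-33446 + 19498) = (5/61 + 7345)*(-33446 + 19498) = (448050/61)*(-13948) = -6249401400/61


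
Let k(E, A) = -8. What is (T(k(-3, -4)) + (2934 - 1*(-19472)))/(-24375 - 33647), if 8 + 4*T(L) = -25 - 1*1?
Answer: -44795/116044 ≈ -0.38602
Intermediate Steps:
T(L) = -17/2 (T(L) = -2 + (-25 - 1*1)/4 = -2 + (-25 - 1)/4 = -2 + (1/4)*(-26) = -2 - 13/2 = -17/2)
(T(k(-3, -4)) + (2934 - 1*(-19472)))/(-24375 - 33647) = (-17/2 + (2934 - 1*(-19472)))/(-24375 - 33647) = (-17/2 + (2934 + 19472))/(-58022) = (-17/2 + 22406)*(-1/58022) = (44795/2)*(-1/58022) = -44795/116044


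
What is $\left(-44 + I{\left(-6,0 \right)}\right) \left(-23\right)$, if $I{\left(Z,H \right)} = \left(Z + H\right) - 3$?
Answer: $1219$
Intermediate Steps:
$I{\left(Z,H \right)} = -3 + H + Z$ ($I{\left(Z,H \right)} = \left(H + Z\right) - 3 = -3 + H + Z$)
$\left(-44 + I{\left(-6,0 \right)}\right) \left(-23\right) = \left(-44 - 9\right) \left(-23\right) = \left(-53\right) \left(-23\right) = 1219$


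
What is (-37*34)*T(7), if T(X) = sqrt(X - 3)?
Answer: -2516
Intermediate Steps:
T(X) = sqrt(-3 + X)
(-37*34)*T(7) = (-37*34)*sqrt(-3 + 7) = -1258*sqrt(4) = -1258*2 = -2516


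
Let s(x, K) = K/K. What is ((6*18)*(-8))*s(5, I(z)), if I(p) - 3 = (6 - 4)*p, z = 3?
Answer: -864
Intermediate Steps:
I(p) = 3 + 2*p (I(p) = 3 + (6 - 4)*p = 3 + 2*p)
s(x, K) = 1
((6*18)*(-8))*s(5, I(z)) = ((6*18)*(-8))*1 = (108*(-8))*1 = -864*1 = -864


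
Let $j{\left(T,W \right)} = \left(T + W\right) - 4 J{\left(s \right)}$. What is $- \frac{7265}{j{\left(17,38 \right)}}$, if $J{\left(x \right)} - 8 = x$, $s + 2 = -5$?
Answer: $- \frac{7265}{51} \approx -142.45$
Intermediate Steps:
$s = -7$ ($s = -2 - 5 = -7$)
$J{\left(x \right)} = 8 + x$
$j{\left(T,W \right)} = -4 + T + W$ ($j{\left(T,W \right)} = \left(T + W\right) - 4 \left(8 - 7\right) = \left(T + W\right) - 4 = -4 + T + W$)
$- \frac{7265}{j{\left(17,38 \right)}} = - \frac{7265}{-4 + 17 + 38} = - \frac{7265}{51}$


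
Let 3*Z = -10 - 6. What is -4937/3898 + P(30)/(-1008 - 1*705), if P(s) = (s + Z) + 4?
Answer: -25706471/20031822 ≈ -1.2833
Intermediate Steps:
Z = -16/3 (Z = (-10 - 6)/3 = (1/3)*(-16) = -16/3 ≈ -5.3333)
P(s) = -4/3 + s (P(s) = (s - 16/3) + 4 = (-16/3 + s) + 4 = -4/3 + s)
-4937/3898 + P(30)/(-1008 - 1*705) = -4937/3898 + (-4/3 + 30)/(-1008 - 1*705) = -4937*1/3898 + 86/(3*(-1008 - 705)) = -4937/3898 + (86/3)/(-1713) = -4937/3898 + (86/3)*(-1/1713) = -4937/3898 - 86/5139 = -25706471/20031822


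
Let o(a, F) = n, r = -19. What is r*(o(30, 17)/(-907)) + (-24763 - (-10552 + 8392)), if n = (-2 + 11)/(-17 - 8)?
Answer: -512523196/22675 ≈ -22603.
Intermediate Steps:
n = -9/25 (n = 9/(-25) = 9*(-1/25) = -9/25 ≈ -0.36000)
o(a, F) = -9/25
r*(o(30, 17)/(-907)) + (-24763 - (-10552 + 8392)) = -(-171)/(25*(-907)) + (-24763 - (-10552 + 8392)) = -(-171)*(-1)/(25*907) + (-24763 - 1*(-2160)) = -19*9/22675 + (-24763 + 2160) = -171/22675 - 22603 = -512523196/22675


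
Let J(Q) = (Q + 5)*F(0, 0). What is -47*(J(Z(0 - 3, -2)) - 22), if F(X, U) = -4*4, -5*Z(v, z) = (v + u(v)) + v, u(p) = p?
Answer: 30738/5 ≈ 6147.6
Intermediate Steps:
Z(v, z) = -3*v/5 (Z(v, z) = -((v + v) + v)/5 = -(2*v + v)/5 = -3*v/5)
F(X, U) = -16
J(Q) = -80 - 16*Q (J(Q) = (Q + 5)*(-16) = (5 + Q)*(-16) = -80 - 16*Q)
-47*(J(Z(0 - 3, -2)) - 22) = -47*((-80 - (-48)*(0 - 3)/5) - 22) = -47*((-80 - (-48)*(-3)/5) - 22) = -47*((-80 - 16*9/5) - 22) = -47*((-80 - 144/5) - 22) = -47*(-544/5 - 22) = -47*(-654/5) = 30738/5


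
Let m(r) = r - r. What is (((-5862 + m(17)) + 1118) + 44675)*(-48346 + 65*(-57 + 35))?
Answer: -1987605456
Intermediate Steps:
m(r) = 0
(((-5862 + m(17)) + 1118) + 44675)*(-48346 + 65*(-57 + 35)) = (((-5862 + 0) + 1118) + 44675)*(-48346 + 65*(-57 + 35)) = ((-5862 + 1118) + 44675)*(-48346 + 65*(-22)) = (-4744 + 44675)*(-48346 - 1430) = 39931*(-49776) = -1987605456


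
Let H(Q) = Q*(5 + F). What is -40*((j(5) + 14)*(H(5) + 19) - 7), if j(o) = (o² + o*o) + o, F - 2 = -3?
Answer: -107360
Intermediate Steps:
F = -1 (F = 2 - 3 = -1)
j(o) = o + 2*o² (j(o) = (o² + o²) + o = 2*o² + o = o + 2*o²)
H(Q) = 4*Q (H(Q) = Q*(5 - 1) = Q*4 = 4*Q)
-40*((j(5) + 14)*(H(5) + 19) - 7) = -40*((5*(1 + 2*5) + 14)*(4*5 + 19) - 7) = -40*((5*(1 + 10) + 14)*(20 + 19) - 7) = -40*((5*11 + 14)*39 - 7) = -40*((55 + 14)*39 - 7) = -40*(69*39 - 7) = -40*(2691 - 7) = -40*2684 = -107360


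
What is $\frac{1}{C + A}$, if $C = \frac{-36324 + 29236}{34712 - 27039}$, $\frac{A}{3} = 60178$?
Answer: $\frac{7673}{1385230294} \approx 5.5392 \cdot 10^{-6}$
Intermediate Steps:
$A = 180534$ ($A = 3 \cdot 60178 = 180534$)
$C = - \frac{7088}{7673} \approx -0.92376$
$\frac{1}{C + A} = \frac{1}{- \frac{7088}{7673} + 180534} = \frac{1}{\frac{1385230294}{7673}} = \frac{7673}{1385230294}$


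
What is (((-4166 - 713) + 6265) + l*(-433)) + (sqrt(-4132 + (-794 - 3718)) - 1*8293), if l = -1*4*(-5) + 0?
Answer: -15567 + 2*I*sqrt(2161) ≈ -15567.0 + 92.973*I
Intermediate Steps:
l = 20 (l = -4*(-5) + 0 = 20 + 0 = 20)
(((-4166 - 713) + 6265) + l*(-433)) + (sqrt(-4132 + (-794 - 3718)) - 1*8293) = (((-4166 - 713) + 6265) + 20*(-433)) + (sqrt(-4132 + (-794 - 3718)) - 1*8293) = ((-4879 + 6265) - 8660) + (sqrt(-4132 - 4512) - 8293) = (1386 - 8660) + (sqrt(-8644) - 8293) = -7274 + (2*I*sqrt(2161) - 8293) = -7274 + (-8293 + 2*I*sqrt(2161)) = -15567 + 2*I*sqrt(2161)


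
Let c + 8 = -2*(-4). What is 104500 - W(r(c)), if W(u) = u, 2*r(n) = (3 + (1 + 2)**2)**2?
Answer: 104428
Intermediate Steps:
c = 0 (c = -8 - 2*(-4) = -8 + 8 = 0)
r(n) = 72 (r(n) = (3 + (1 + 2)**2)**2/2 = (3 + 3**2)**2/2 = (3 + 9)**2/2 = (1/2)*12**2 = (1/2)*144 = 72)
104500 - W(r(c)) = 104500 - 1*72 = 104500 - 72 = 104428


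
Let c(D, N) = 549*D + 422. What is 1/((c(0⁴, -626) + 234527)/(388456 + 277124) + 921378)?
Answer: 665580/613251004189 ≈ 1.0853e-6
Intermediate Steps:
c(D, N) = 422 + 549*D
1/((c(0⁴, -626) + 234527)/(388456 + 277124) + 921378) = 1/(((422 + 549*0⁴) + 234527)/(388456 + 277124) + 921378) = 1/(((422 + 549*0) + 234527)/665580 + 921378) = 1/(((422 + 0) + 234527)*(1/665580) + 921378) = 1/((422 + 234527)*(1/665580) + 921378) = 1/(234949*(1/665580) + 921378) = 1/(234949/665580 + 921378) = 1/(613251004189/665580) = 665580/613251004189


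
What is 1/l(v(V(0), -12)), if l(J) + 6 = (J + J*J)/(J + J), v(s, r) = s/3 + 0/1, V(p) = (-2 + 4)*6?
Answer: -2/7 ≈ -0.28571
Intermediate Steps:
V(p) = 12 (V(p) = 2*6 = 12)
v(s, r) = s/3 (v(s, r) = s*(1/3) + 0*1 = s/3 + 0 = s/3)
l(J) = -6 + (J + J**2)/(2*J) (l(J) = -6 + (J + J*J)/(J + J) = -6 + (J + J**2)/((2*J)) = -6 + (J + J**2)*(1/(2*J)) = -6 + (J + J**2)/(2*J))
1/l(v(V(0), -12)) = 1/(-11/2 + ((1/3)*12)/2) = 1/(-11/2 + (1/2)*4) = 1/(-11/2 + 2) = 1/(-7/2) = -2/7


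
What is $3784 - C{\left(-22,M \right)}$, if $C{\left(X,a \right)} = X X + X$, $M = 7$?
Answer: $3322$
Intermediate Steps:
$C{\left(X,a \right)} = X + X^{2}$ ($C{\left(X,a \right)} = X^{2} + X = X + X^{2}$)
$3784 - C{\left(-22,M \right)} = 3784 - - 22 \left(1 - 22\right) = 3784 - \left(-22\right) \left(-21\right) = 3784 - 462 = 3322$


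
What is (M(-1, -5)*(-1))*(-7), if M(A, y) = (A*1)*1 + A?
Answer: -14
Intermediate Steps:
M(A, y) = 2*A (M(A, y) = A*1 + A = A + A = 2*A)
(M(-1, -5)*(-1))*(-7) = ((2*(-1))*(-1))*(-7) = -2*(-1)*(-7) = 2*(-7) = -14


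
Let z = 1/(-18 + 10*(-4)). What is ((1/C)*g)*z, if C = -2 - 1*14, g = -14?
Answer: -7/464 ≈ -0.015086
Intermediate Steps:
C = -16 (C = -2 - 14 = -16)
z = -1/58 (z = 1/(-18 - 40) = 1/(-58) = -1/58 ≈ -0.017241)
((1/C)*g)*z = ((1/(-16))*(-14))*(-1/58) = ((1*(-1/16))*(-14))*(-1/58) = -1/16*(-14)*(-1/58) = (7/8)*(-1/58) = -7/464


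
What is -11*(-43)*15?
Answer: 7095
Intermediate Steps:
-11*(-43)*15 = 473*15 = 7095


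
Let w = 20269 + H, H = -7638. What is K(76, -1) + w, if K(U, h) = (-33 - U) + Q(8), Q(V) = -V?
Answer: 12514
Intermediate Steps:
K(U, h) = -41 - U (K(U, h) = (-33 - U) - 1*8 = (-33 - U) - 8 = -41 - U)
w = 12631 (w = 20269 - 7638 = 12631)
K(76, -1) + w = (-41 - 1*76) + 12631 = (-41 - 76) + 12631 = -117 + 12631 = 12514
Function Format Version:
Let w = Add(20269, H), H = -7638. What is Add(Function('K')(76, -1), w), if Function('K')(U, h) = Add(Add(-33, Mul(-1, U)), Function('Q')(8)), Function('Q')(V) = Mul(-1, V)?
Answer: 12514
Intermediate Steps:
Function('K')(U, h) = Add(-41, Mul(-1, U)) (Function('K')(U, h) = Add(Add(-33, Mul(-1, U)), Mul(-1, 8)) = Add(Add(-33, Mul(-1, U)), -8) = Add(-41, Mul(-1, U)))
w = 12631 (w = Add(20269, -7638) = 12631)
Add(Function('K')(76, -1), w) = Add(Add(-41, Mul(-1, 76)), 12631) = Add(Add(-41, -76), 12631) = Add(-117, 12631) = 12514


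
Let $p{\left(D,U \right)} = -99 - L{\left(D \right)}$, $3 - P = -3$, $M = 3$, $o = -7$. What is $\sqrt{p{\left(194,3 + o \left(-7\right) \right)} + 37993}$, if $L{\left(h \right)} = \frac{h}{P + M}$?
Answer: $\frac{2 \sqrt{85213}}{3} \approx 194.61$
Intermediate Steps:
$P = 6$ ($P = 3 - -3 = 3 + 3 = 6$)
$L{\left(h \right)} = \frac{h}{9}$ ($L{\left(h \right)} = \frac{h}{6 + 3} = \frac{h}{9}$)
$p{\left(D,U \right)} = -99 - \frac{D}{9}$
$\sqrt{p{\left(194,3 + o \left(-7\right) \right)} + 37993} = \sqrt{\left(-99 - \frac{194}{9}\right) + 37993} = \sqrt{- \frac{1085}{9} + 37993} = \sqrt{\frac{340852}{9}} = \frac{2 \sqrt{85213}}{3}$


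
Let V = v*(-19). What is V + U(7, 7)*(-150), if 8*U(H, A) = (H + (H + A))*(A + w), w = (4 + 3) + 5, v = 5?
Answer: -30305/4 ≈ -7576.3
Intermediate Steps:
w = 12 (w = 7 + 5 = 12)
V = -95 (V = 5*(-19) = -95)
U(H, A) = (12 + A)*(A + 2*H)/8 (U(H, A) = ((H + (H + A))*(A + 12))/8 = ((H + (A + H))*(12 + A))/8 = ((A + 2*H)*(12 + A))/8 = ((12 + A)*(A + 2*H))/8 = (12 + A)*(A + 2*H)/8)
V + U(7, 7)*(-150) = -95 + (3*7 + (⅛)*7² + (3/2)*7 + (¼)*7*7)*(-150) = -95 + (21 + (⅛)*49 + 21/2 + 49/4)*(-150) = -95 + (21 + 49/8 + 21/2 + 49/4)*(-150) = -95 + (399/8)*(-150) = -95 - 29925/4 = -30305/4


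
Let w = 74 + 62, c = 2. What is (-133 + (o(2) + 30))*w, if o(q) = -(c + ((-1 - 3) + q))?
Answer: -14008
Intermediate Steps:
w = 136
o(q) = 2 - q (o(q) = -(2 + ((-1 - 3) + q)) = -(2 + (-4 + q)) = -(-2 + q) = 2 - q)
(-133 + (o(2) + 30))*w = (-133 + ((2 - 1*2) + 30))*136 = (-133 + ((2 - 2) + 30))*136 = (-133 + (0 + 30))*136 = (-133 + 30)*136 = -103*136 = -14008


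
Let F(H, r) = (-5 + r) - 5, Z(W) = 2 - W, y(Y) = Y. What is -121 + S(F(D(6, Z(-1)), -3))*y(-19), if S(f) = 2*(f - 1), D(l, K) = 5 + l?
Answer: 411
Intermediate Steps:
F(H, r) = -10 + r
S(f) = -2 + 2*f (S(f) = 2*(-1 + f) = -2 + 2*f)
-121 + S(F(D(6, Z(-1)), -3))*y(-19) = -121 + (-2 + 2*(-10 - 3))*(-19) = -121 + (-2 + 2*(-13))*(-19) = -121 + (-2 - 26)*(-19) = -121 - 28*(-19) = -121 + 532 = 411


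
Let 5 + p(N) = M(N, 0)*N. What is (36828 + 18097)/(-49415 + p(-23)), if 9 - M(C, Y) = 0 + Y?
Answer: -54925/49627 ≈ -1.1068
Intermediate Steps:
M(C, Y) = 9 - Y (M(C, Y) = 9 - (0 + Y) = 9 - Y)
p(N) = -5 + 9*N (p(N) = -5 + (9 - 1*0)*N = -5 + (9 + 0)*N = -5 + 9*N)
(36828 + 18097)/(-49415 + p(-23)) = (36828 + 18097)/(-49415 + (-5 + 9*(-23))) = 54925/(-49415 + (-5 - 207)) = 54925/(-49415 - 212) = 54925/(-49627) = 54925*(-1/49627) = -54925/49627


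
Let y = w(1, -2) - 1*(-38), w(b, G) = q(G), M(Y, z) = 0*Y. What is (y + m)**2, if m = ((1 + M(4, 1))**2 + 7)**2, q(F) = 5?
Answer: 11449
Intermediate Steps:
M(Y, z) = 0
w(b, G) = 5
m = 64 (m = ((1 + 0)**2 + 7)**2 = (1**2 + 7)**2 = (1 + 7)**2 = 8**2 = 64)
y = 43 (y = 5 - 1*(-38) = 5 + 38 = 43)
(y + m)**2 = (43 + 64)**2 = 107**2 = 11449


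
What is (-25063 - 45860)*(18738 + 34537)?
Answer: -3778422825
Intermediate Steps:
(-25063 - 45860)*(18738 + 34537) = -70923*53275 = -3778422825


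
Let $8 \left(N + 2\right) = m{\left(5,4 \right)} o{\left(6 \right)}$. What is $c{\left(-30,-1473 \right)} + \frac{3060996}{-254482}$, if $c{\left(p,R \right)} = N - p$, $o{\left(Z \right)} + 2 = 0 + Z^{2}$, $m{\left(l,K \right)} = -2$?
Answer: $\frac{1901403}{254482} \approx 7.4717$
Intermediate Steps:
$o{\left(Z \right)} = -2 + Z^{2}$ ($o{\left(Z \right)} = -2 + \left(0 + Z^{2}\right) = -2 + Z^{2}$)
$N = - \frac{21}{2}$ ($N = -2 + \frac{\left(-2\right) \left(-2 + 6^{2}\right)}{8} = -2 + \frac{\left(-2\right) \left(-2 + 36\right)}{8} = -2 + \frac{\left(-2\right) 34}{8} = -2 + \frac{1}{8} \left(-68\right) = -2 - \frac{17}{2} = - \frac{21}{2} \approx -10.5$)
$c{\left(p,R \right)} = - \frac{21}{2} - p$
$c{\left(-30,-1473 \right)} + \frac{3060996}{-254482} = \left(- \frac{21}{2} - -30\right) + \frac{3060996}{-254482} = \left(- \frac{21}{2} + 30\right) + 3060996 \left(- \frac{1}{254482}\right) = \frac{39}{2} - \frac{1530498}{127241} = \frac{1901403}{254482}$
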